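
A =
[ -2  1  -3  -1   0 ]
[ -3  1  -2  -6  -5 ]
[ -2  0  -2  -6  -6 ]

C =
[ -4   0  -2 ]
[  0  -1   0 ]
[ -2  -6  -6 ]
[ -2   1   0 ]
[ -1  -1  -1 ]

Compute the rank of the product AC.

3

First compute AC:
[[ 16,  16,  22],
 [ 33,  10,  23],
 [ 30,  12,  22]]
Now row reduce the product.
R2 ← R2 − (33/16)·R1: [0, -23, -179/8]
R3 ← R3 − (15/8)·R1: [0, -18, -77/4]
R3 ← R3 − (18/23)·R2: [0, 0, -40/23]
3 nonzero rows, so rank(AC) = 3.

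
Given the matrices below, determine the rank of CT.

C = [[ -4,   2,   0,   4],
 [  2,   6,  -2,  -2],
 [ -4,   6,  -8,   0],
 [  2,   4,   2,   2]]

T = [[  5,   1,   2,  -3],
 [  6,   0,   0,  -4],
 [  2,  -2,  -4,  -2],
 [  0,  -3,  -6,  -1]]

First compute CT:
[[ -8, -16, -32,   0],
 [ 42,  12,  24, -24],
 [  0,  12,  24,   4],
 [ 38,  -8, -16, -28]]
Now row reduce the product.
R2 ← R2 + (21/4)·R1: [0, -72, -144, -24]
R4 ← R4 + (19/4)·R1: [0, -84, -168, -28]
R3 ← R3 + (1/6)·R2: [0, 0, 0, 0]
R4 ← R4 − (7/6)·R2: [0, 0, 0, 0]
2 nonzero rows, so rank(CT) = 2.

2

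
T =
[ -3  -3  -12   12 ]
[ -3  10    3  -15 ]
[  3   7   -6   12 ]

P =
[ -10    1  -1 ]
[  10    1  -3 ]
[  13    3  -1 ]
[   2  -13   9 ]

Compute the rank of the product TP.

First compute TP:
[[-132, -198, 132],
 [139, 211, -165],
 [-14, -164,  90]]
Now row reduce the product.
R2 ← R2 + (139/132)·R1: [0, 5/2, -26]
R3 ← R3 − (7/66)·R1: [0, -143, 76]
R3 ← R3 + (286/5)·R2: [0, 0, -7056/5]
3 nonzero rows, so rank(TP) = 3.

3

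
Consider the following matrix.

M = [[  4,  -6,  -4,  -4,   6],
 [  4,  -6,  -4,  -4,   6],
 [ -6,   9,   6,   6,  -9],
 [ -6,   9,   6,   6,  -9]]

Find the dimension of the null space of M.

4

Row reduce to echelon form.
R2 ← R2 − R1: [0, 0, 0, 0, 0]
R3 ← R3 + (3/2)·R1: [0, 0, 0, 0, 0]
R4 ← R4 + (3/2)·R1: [0, 0, 0, 0, 0]
1 nonzero row, so rank(M) = 1.
M has 5 columns; by rank–nullity, nullity = 5 − 1 = 4.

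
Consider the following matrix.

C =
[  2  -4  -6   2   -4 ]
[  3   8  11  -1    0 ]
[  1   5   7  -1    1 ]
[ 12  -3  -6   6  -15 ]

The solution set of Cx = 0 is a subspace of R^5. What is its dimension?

Row reduce to echelon form.
R2 ← R2 − (3/2)·R1: [0, 14, 20, -4, 6]
R3 ← R3 − (1/2)·R1: [0, 7, 10, -2, 3]
R4 ← R4 − (6)·R1: [0, 21, 30, -6, 9]
R3 ← R3 − (1/2)·R2: [0, 0, 0, 0, 0]
R4 ← R4 − (3/2)·R2: [0, 0, 0, 0, 0]
2 nonzero rows, so rank(C) = 2.
C has 5 columns; by rank–nullity, nullity = 5 − 2 = 3.

3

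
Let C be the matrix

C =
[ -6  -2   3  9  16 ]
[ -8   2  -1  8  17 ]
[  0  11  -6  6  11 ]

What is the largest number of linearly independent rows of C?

3

Row reduce to echelon form.
R2 ← R2 − (4/3)·R1: [0, 14/3, -5, -4, -13/3]
R3 ← R3 − (33/14)·R2: [0, 0, 81/14, 108/7, 297/14]
Echelon form has 3 nonzero rows, so rank(C) = 3.
The rank gives the maximum number of linearly independent rows: 3.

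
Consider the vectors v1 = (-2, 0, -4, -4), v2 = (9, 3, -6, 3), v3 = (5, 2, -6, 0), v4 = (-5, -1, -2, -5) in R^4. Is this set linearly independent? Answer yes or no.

Form the matrix with these vectors as rows and row reduce.
R2 ← R2 + (9/2)·R1: [0, 3, -24, -15]
R3 ← R3 + (5/2)·R1: [0, 2, -16, -10]
R4 ← R4 − (5/2)·R1: [0, -1, 8, 5]
R3 ← R3 − (2/3)·R2: [0, 0, 0, 0]
R4 ← R4 + (1/3)·R2: [0, 0, 0, 0]
2 nonzero rows, so the 4 vectors span a space of dimension 2.
Since 2 < 4, the vectors are linearly dependent.

no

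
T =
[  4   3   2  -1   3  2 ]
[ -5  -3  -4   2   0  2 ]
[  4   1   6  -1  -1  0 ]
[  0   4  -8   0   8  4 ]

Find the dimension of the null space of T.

3

Row reduce to echelon form.
R2 ← R2 + (5/4)·R1: [0, 3/4, -3/2, 3/4, 15/4, 9/2]
R3 ← R3 − R1: [0, -2, 4, 0, -4, -2]
R3 ← R3 + (8/3)·R2: [0, 0, 0, 2, 6, 10]
R4 ← R4 − (16/3)·R2: [0, 0, 0, -4, -12, -20]
R4 ← R4 + (2)·R3: [0, 0, 0, 0, 0, 0]
3 nonzero rows, so rank(T) = 3.
T has 6 columns; by rank–nullity, nullity = 6 − 3 = 3.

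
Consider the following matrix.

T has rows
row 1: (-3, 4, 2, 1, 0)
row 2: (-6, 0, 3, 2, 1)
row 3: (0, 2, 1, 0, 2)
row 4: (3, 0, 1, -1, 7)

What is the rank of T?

3

Row reduce to echelon form.
R2 ← R2 − (2)·R1: [0, -8, -1, 0, 1]
R4 ← R4 + R1: [0, 4, 3, 0, 7]
R3 ← R3 + (1/4)·R2: [0, 0, 3/4, 0, 9/4]
R4 ← R4 + (1/2)·R2: [0, 0, 5/2, 0, 15/2]
R4 ← R4 − (10/3)·R3: [0, 0, 0, 0, 0]
Echelon form has 3 nonzero rows, so rank(T) = 3.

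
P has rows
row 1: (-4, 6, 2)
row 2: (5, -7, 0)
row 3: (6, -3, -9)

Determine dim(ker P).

Row reduce to echelon form.
R2 ← R2 + (5/4)·R1: [0, 1/2, 5/2]
R3 ← R3 + (3/2)·R1: [0, 6, -6]
R3 ← R3 − (12)·R2: [0, 0, -36]
3 nonzero rows, so rank(P) = 3.
P has 3 columns; by rank–nullity, nullity = 3 − 3 = 0.

0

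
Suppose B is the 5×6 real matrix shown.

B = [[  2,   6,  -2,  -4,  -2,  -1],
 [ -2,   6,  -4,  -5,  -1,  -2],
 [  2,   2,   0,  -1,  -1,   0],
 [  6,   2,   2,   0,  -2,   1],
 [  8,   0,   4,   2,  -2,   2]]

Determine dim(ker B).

4

Row reduce to echelon form.
R2 ← R2 + R1: [0, 12, -6, -9, -3, -3]
R3 ← R3 − R1: [0, -4, 2, 3, 1, 1]
R4 ← R4 − (3)·R1: [0, -16, 8, 12, 4, 4]
R5 ← R5 − (4)·R1: [0, -24, 12, 18, 6, 6]
R3 ← R3 + (1/3)·R2: [0, 0, 0, 0, 0, 0]
R4 ← R4 + (4/3)·R2: [0, 0, 0, 0, 0, 0]
R5 ← R5 + (2)·R2: [0, 0, 0, 0, 0, 0]
2 nonzero rows, so rank(B) = 2.
B has 6 columns; by rank–nullity, nullity = 6 − 2 = 4.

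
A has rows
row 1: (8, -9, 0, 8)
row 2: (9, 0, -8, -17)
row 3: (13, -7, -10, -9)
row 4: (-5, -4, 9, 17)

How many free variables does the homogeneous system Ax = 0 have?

Row reduce to echelon form.
R2 ← R2 − (9/8)·R1: [0, 81/8, -8, -26]
R3 ← R3 − (13/8)·R1: [0, 61/8, -10, -22]
R4 ← R4 + (5/8)·R1: [0, -77/8, 9, 22]
R3 ← R3 − (61/81)·R2: [0, 0, -322/81, -196/81]
R4 ← R4 + (77/81)·R2: [0, 0, 113/81, -220/81]
R4 ← R4 + (113/322)·R3: [0, 0, 0, -82/23]
4 nonzero rows, so rank(A) = 4.
A has 4 columns; by rank–nullity, nullity = 4 − 4 = 0.

0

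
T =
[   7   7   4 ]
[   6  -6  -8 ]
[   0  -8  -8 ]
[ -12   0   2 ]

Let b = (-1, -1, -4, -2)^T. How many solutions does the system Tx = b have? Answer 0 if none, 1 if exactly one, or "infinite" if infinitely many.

0

Row reduce the augmented matrix [T | b].
R2 ← R2 − (6/7)·R1: [0, -12, -80/7, -1/7]
R4 ← R4 + (12/7)·R1: [0, 12, 62/7, -26/7]
R3 ← R3 − (2/3)·R2: [0, 0, -8/21, -82/21]
R4 ← R4 + R2: [0, 0, -18/7, -27/7]
R4 ← R4 − (27/4)·R3: [0, 0, 0, 45/2]
The echelon form has 4 nonzero rows; the last pivot sits in the augmented column, so rank(T) = 3 but rank([T|b]) = 4.
Since the ranks differ, the system is inconsistent.
It has no solutions.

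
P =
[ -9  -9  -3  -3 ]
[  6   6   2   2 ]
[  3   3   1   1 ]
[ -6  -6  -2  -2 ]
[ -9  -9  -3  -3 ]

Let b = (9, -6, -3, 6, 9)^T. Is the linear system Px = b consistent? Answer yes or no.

yes

Row reduce the augmented matrix [P | b].
R2 ← R2 + (2/3)·R1: [0, 0, 0, 0, 0]
R3 ← R3 + (1/3)·R1: [0, 0, 0, 0, 0]
R4 ← R4 − (2/3)·R1: [0, 0, 0, 0, 0]
R5 ← R5 − R1: [0, 0, 0, 0, 0]
The echelon form has 1 nonzero rows, and every pivot lies in the first 4 columns, so rank(P) = rank([P|b]) = 1.
The system is consistent.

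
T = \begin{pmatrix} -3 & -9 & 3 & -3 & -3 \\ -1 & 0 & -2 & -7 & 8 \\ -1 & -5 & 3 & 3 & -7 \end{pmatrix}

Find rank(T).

2

Row reduce to echelon form.
R2 ← R2 − (1/3)·R1: [0, 3, -3, -6, 9]
R3 ← R3 − (1/3)·R1: [0, -2, 2, 4, -6]
R3 ← R3 + (2/3)·R2: [0, 0, 0, 0, 0]
Echelon form has 2 nonzero rows, so rank(T) = 2.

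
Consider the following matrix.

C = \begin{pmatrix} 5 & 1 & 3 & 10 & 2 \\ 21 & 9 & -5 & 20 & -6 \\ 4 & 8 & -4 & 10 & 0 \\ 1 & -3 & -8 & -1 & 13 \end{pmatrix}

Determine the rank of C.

4

Row reduce to echelon form.
R2 ← R2 − (21/5)·R1: [0, 24/5, -88/5, -22, -72/5]
R3 ← R3 − (4/5)·R1: [0, 36/5, -32/5, 2, -8/5]
R4 ← R4 − (1/5)·R1: [0, -16/5, -43/5, -3, 63/5]
R3 ← R3 − (3/2)·R2: [0, 0, 20, 35, 20]
R4 ← R4 + (2/3)·R2: [0, 0, -61/3, -53/3, 3]
R4 ← R4 + (61/60)·R3: [0, 0, 0, 215/12, 70/3]
Echelon form has 4 nonzero rows, so rank(C) = 4.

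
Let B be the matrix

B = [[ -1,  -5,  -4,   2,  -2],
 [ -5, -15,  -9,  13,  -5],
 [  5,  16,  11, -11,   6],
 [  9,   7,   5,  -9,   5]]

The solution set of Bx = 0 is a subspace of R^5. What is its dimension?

2

Row reduce to echelon form.
R2 ← R2 − (5)·R1: [0, 10, 11, 3, 5]
R3 ← R3 + (5)·R1: [0, -9, -9, -1, -4]
R4 ← R4 + (9)·R1: [0, -38, -31, 9, -13]
R3 ← R3 + (9/10)·R2: [0, 0, 9/10, 17/10, 1/2]
R4 ← R4 + (19/5)·R2: [0, 0, 54/5, 102/5, 6]
R4 ← R4 − (12)·R3: [0, 0, 0, 0, 0]
3 nonzero rows, so rank(B) = 3.
B has 5 columns; by rank–nullity, nullity = 5 − 3 = 2.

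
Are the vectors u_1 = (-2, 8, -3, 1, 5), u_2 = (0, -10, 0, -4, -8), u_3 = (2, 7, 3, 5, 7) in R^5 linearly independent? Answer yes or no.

no

Form the matrix with these vectors as rows and row reduce.
R3 ← R3 + R1: [0, 15, 0, 6, 12]
R3 ← R3 + (3/2)·R2: [0, 0, 0, 0, 0]
2 nonzero rows, so the 3 vectors span a space of dimension 2.
Since 2 < 3, the vectors are linearly dependent.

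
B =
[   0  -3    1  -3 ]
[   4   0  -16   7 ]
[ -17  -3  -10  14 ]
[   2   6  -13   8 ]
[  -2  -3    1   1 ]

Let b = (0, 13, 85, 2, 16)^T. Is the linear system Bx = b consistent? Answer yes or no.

yes

Row reduce the augmented matrix [B | b].
Swap R1 ↔ R2
R3 ← R3 + (17/4)·R1: [0, -3, -78, 175/4, 561/4]
R4 ← R4 − (1/2)·R1: [0, 6, -5, 9/2, -9/2]
R5 ← R5 + (1/2)·R1: [0, -3, -7, 9/2, 45/2]
R3 ← R3 − R2: [0, 0, -79, 187/4, 561/4]
R4 ← R4 + (2)·R2: [0, 0, -3, -3/2, -9/2]
R5 ← R5 − R2: [0, 0, -8, 15/2, 45/2]
R4 ← R4 − (3/79)·R3: [0, 0, 0, -1035/316, -3105/316]
R5 ← R5 − (8/79)·R3: [0, 0, 0, 437/158, 1311/158]
R5 ← R5 + (38/45)·R4: [0, 0, 0, 0, 0]
The echelon form has 4 nonzero rows, and every pivot lies in the first 4 columns, so rank(B) = rank([B|b]) = 4.
The system is consistent.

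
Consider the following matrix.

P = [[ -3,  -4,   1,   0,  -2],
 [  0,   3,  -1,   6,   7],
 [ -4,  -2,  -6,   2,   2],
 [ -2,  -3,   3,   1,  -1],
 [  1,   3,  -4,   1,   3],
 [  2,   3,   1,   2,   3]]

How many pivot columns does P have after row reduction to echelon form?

Row reduce to echelon form.
R3 ← R3 − (4/3)·R1: [0, 10/3, -22/3, 2, 14/3]
R4 ← R4 − (2/3)·R1: [0, -1/3, 7/3, 1, 1/3]
R5 ← R5 + (1/3)·R1: [0, 5/3, -11/3, 1, 7/3]
R6 ← R6 + (2/3)·R1: [0, 1/3, 5/3, 2, 5/3]
R3 ← R3 − (10/9)·R2: [0, 0, -56/9, -14/3, -28/9]
R4 ← R4 + (1/9)·R2: [0, 0, 20/9, 5/3, 10/9]
R5 ← R5 − (5/9)·R2: [0, 0, -28/9, -7/3, -14/9]
R6 ← R6 − (1/9)·R2: [0, 0, 16/9, 4/3, 8/9]
R4 ← R4 + (5/14)·R3: [0, 0, 0, 0, 0]
R5 ← R5 − (1/2)·R3: [0, 0, 0, 0, 0]
R6 ← R6 + (2/7)·R3: [0, 0, 0, 0, 0]
Echelon form has 3 nonzero rows, so rank(P) = 3.
Each nonzero row contributes one pivot column: 3 pivot columns.

3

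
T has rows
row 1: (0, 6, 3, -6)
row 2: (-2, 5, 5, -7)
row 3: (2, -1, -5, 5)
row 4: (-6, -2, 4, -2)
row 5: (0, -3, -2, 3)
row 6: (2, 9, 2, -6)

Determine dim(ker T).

Row reduce to echelon form.
Swap R1 ↔ R2
R3 ← R3 + R1: [0, 4, 0, -2]
R4 ← R4 − (3)·R1: [0, -17, -11, 19]
R6 ← R6 + R1: [0, 14, 7, -13]
R3 ← R3 − (2/3)·R2: [0, 0, -2, 2]
R4 ← R4 + (17/6)·R2: [0, 0, -5/2, 2]
R5 ← R5 + (1/2)·R2: [0, 0, -1/2, 0]
R6 ← R6 − (7/3)·R2: [0, 0, 0, 1]
R4 ← R4 − (5/4)·R3: [0, 0, 0, -1/2]
R5 ← R5 − (1/4)·R3: [0, 0, 0, -1/2]
R5 ← R5 − R4: [0, 0, 0, 0]
R6 ← R6 + (2)·R4: [0, 0, 0, 0]
4 nonzero rows, so rank(T) = 4.
T has 4 columns; by rank–nullity, nullity = 4 − 4 = 0.

0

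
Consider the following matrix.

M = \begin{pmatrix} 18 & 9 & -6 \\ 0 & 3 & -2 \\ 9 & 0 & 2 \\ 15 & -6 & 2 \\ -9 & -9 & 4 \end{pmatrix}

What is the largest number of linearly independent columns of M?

Row reduce to echelon form.
R3 ← R3 − (1/2)·R1: [0, -9/2, 5]
R4 ← R4 − (5/6)·R1: [0, -27/2, 7]
R5 ← R5 + (1/2)·R1: [0, -9/2, 1]
R3 ← R3 + (3/2)·R2: [0, 0, 2]
R4 ← R4 + (9/2)·R2: [0, 0, -2]
R5 ← R5 + (3/2)·R2: [0, 0, -2]
R4 ← R4 + R3: [0, 0, 0]
R5 ← R5 + R3: [0, 0, 0]
Echelon form has 3 nonzero rows, so rank(M) = 3.
The rank gives the maximum number of linearly independent columns: 3.

3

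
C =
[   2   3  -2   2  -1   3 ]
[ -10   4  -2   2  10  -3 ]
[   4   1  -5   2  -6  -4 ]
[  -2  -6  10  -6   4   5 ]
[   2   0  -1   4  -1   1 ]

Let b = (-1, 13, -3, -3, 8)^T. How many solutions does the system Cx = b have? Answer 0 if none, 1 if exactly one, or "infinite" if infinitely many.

Row reduce the augmented matrix [C | b].
R2 ← R2 + (5)·R1: [0, 19, -12, 12, 5, 12, 8]
R3 ← R3 − (2)·R1: [0, -5, -1, -2, -4, -10, -1]
R4 ← R4 + R1: [0, -3, 8, -4, 3, 8, -4]
R5 ← R5 − R1: [0, -3, 1, 2, 0, -2, 9]
R3 ← R3 + (5/19)·R2: [0, 0, -79/19, 22/19, -51/19, -130/19, 21/19]
R4 ← R4 + (3/19)·R2: [0, 0, 116/19, -40/19, 72/19, 188/19, -52/19]
R5 ← R5 + (3/19)·R2: [0, 0, -17/19, 74/19, 15/19, -2/19, 195/19]
R4 ← R4 + (116/79)·R3: [0, 0, 0, -32/79, -12/79, -12/79, -88/79]
R5 ← R5 − (17/79)·R3: [0, 0, 0, 288/79, 108/79, 108/79, 792/79]
R5 ← R5 + (9)·R4: [0, 0, 0, 0, 0, 0, 0]
The echelon form has 4 nonzero rows, and every pivot lies in the first 6 columns, so rank(C) = rank([C|b]) = 4.
The system is consistent.
rank = 4 < 6 unknowns, so there are infinitely many solutions.

infinite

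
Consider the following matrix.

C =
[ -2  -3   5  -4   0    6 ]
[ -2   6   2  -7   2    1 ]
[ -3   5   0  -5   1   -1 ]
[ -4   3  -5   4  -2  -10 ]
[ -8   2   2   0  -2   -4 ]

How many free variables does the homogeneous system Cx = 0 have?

Row reduce to echelon form.
R2 ← R2 − R1: [0, 9, -3, -3, 2, -5]
R3 ← R3 − (3/2)·R1: [0, 19/2, -15/2, 1, 1, -10]
R4 ← R4 − (2)·R1: [0, 9, -15, 12, -2, -22]
R5 ← R5 − (4)·R1: [0, 14, -18, 16, -2, -28]
R3 ← R3 − (19/18)·R2: [0, 0, -13/3, 25/6, -10/9, -85/18]
R4 ← R4 − R2: [0, 0, -12, 15, -4, -17]
R5 ← R5 − (14/9)·R2: [0, 0, -40/3, 62/3, -46/9, -182/9]
R4 ← R4 − (36/13)·R3: [0, 0, 0, 45/13, -12/13, -51/13]
R5 ← R5 − (40/13)·R3: [0, 0, 0, 102/13, -22/13, -74/13]
R5 ← R5 − (34/15)·R4: [0, 0, 0, 0, 2/5, 16/5]
5 nonzero rows, so rank(C) = 5.
C has 6 columns; by rank–nullity, nullity = 6 − 5 = 1.

1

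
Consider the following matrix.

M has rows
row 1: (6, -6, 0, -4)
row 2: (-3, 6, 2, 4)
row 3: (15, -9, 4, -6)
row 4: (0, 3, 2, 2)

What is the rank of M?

Row reduce to echelon form.
R2 ← R2 + (1/2)·R1: [0, 3, 2, 2]
R3 ← R3 − (5/2)·R1: [0, 6, 4, 4]
R3 ← R3 − (2)·R2: [0, 0, 0, 0]
R4 ← R4 − R2: [0, 0, 0, 0]
Echelon form has 2 nonzero rows, so rank(M) = 2.

2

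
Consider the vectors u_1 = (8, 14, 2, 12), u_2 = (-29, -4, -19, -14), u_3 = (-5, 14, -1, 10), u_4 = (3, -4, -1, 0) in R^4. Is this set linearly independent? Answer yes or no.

Form the matrix with these vectors as rows and row reduce.
R2 ← R2 + (29/8)·R1: [0, 187/4, -47/4, 59/2]
R3 ← R3 + (5/8)·R1: [0, 91/4, 1/4, 35/2]
R4 ← R4 − (3/8)·R1: [0, -37/4, -7/4, -9/2]
R3 ← R3 − (91/187)·R2: [0, 0, 1116/187, 588/187]
R4 ← R4 + (37/187)·R2: [0, 0, -762/187, 250/187]
R4 ← R4 + (127/186)·R3: [0, 0, 0, 108/31]
4 nonzero rows, so the 4 vectors span a space of dimension 4.
Since 4 = 4, the vectors are linearly independent.

yes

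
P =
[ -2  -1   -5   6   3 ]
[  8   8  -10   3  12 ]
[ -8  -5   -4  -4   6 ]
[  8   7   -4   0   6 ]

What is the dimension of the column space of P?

3

Row reduce to echelon form.
R2 ← R2 + (4)·R1: [0, 4, -30, 27, 24]
R3 ← R3 − (4)·R1: [0, -1, 16, -28, -6]
R4 ← R4 + (4)·R1: [0, 3, -24, 24, 18]
R3 ← R3 + (1/4)·R2: [0, 0, 17/2, -85/4, 0]
R4 ← R4 − (3/4)·R2: [0, 0, -3/2, 15/4, 0]
R4 ← R4 + (3/17)·R3: [0, 0, 0, 0, 0]
Echelon form has 3 nonzero rows, so rank(P) = 3.
The column space has dimension equal to the rank: 3.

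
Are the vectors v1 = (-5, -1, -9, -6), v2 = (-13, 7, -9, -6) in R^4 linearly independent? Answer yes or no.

Form the matrix with these vectors as rows and row reduce.
R2 ← R2 − (13/5)·R1: [0, 48/5, 72/5, 48/5]
2 nonzero rows, so the 2 vectors span a space of dimension 2.
Since 2 = 2, the vectors are linearly independent.

yes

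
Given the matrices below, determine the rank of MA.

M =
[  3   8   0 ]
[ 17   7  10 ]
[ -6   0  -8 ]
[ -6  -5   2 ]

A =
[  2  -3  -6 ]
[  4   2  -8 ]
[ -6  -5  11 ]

First compute MA:
[[ 38,   7, -82],
 [  2, -87, -48],
 [ 36,  58, -52],
 [-44,  -2,  98]]
Now row reduce the product.
R2 ← R2 − (1/19)·R1: [0, -1660/19, -830/19]
R3 ← R3 − (18/19)·R1: [0, 976/19, 488/19]
R4 ← R4 + (22/19)·R1: [0, 116/19, 58/19]
R3 ← R3 + (244/415)·R2: [0, 0, 0]
R4 ← R4 + (29/415)·R2: [0, 0, 0]
2 nonzero rows, so rank(MA) = 2.

2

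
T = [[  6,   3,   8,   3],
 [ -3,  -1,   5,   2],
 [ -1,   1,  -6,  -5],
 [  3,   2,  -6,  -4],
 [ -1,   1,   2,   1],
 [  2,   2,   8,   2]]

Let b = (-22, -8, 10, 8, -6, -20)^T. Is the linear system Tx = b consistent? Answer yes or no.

yes

Row reduce the augmented matrix [T | b].
R2 ← R2 + (1/2)·R1: [0, 1/2, 9, 7/2, -19]
R3 ← R3 + (1/6)·R1: [0, 3/2, -14/3, -9/2, 19/3]
R4 ← R4 − (1/2)·R1: [0, 1/2, -10, -11/2, 19]
R5 ← R5 + (1/6)·R1: [0, 3/2, 10/3, 3/2, -29/3]
R6 ← R6 − (1/3)·R1: [0, 1, 16/3, 1, -38/3]
R3 ← R3 − (3)·R2: [0, 0, -95/3, -15, 190/3]
R4 ← R4 − R2: [0, 0, -19, -9, 38]
R5 ← R5 − (3)·R2: [0, 0, -71/3, -9, 142/3]
R6 ← R6 − (2)·R2: [0, 0, -38/3, -6, 76/3]
R4 ← R4 − (3/5)·R3: [0, 0, 0, 0, 0]
R5 ← R5 − (71/95)·R3: [0, 0, 0, 42/19, 0]
R6 ← R6 − (2/5)·R3: [0, 0, 0, 0, 0]
Swap R4 ↔ R5
The echelon form has 4 nonzero rows, and every pivot lies in the first 4 columns, so rank(T) = rank([T|b]) = 4.
The system is consistent.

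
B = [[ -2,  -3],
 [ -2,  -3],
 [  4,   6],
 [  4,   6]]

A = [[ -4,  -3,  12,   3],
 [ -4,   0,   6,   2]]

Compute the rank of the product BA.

First compute BA:
[[ 20,   6, -42, -12],
 [ 20,   6, -42, -12],
 [-40, -12,  84,  24],
 [-40, -12,  84,  24]]
Now row reduce the product.
R2 ← R2 − R1: [0, 0, 0, 0]
R3 ← R3 + (2)·R1: [0, 0, 0, 0]
R4 ← R4 + (2)·R1: [0, 0, 0, 0]
1 nonzero row, so rank(BA) = 1.

1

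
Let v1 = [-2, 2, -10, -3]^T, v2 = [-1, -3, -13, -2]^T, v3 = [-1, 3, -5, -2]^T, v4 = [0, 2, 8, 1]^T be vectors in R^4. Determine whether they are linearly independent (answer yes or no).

Form the matrix with these vectors as rows and row reduce.
R2 ← R2 − (1/2)·R1: [0, -4, -8, -1/2]
R3 ← R3 − (1/2)·R1: [0, 2, 0, -1/2]
R3 ← R3 + (1/2)·R2: [0, 0, -4, -3/4]
R4 ← R4 + (1/2)·R2: [0, 0, 4, 3/4]
R4 ← R4 + R3: [0, 0, 0, 0]
3 nonzero rows, so the 4 vectors span a space of dimension 3.
Since 3 < 4, the vectors are linearly dependent.

no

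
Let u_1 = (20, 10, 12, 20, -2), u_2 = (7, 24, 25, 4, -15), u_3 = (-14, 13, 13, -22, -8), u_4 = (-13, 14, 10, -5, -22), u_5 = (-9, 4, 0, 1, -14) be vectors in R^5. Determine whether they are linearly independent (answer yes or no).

Form the matrix with these vectors as rows and row reduce.
R2 ← R2 − (7/20)·R1: [0, 41/2, 104/5, -3, -143/10]
R3 ← R3 + (7/10)·R1: [0, 20, 107/5, -8, -47/5]
R4 ← R4 + (13/20)·R1: [0, 41/2, 89/5, 8, -233/10]
R5 ← R5 + (9/20)·R1: [0, 17/2, 27/5, 10, -149/10]
R3 ← R3 − (40/41)·R2: [0, 0, 227/205, -208/41, 933/205]
R4 ← R4 − R2: [0, 0, -3, 11, -9]
R5 ← R5 − (17/41)·R2: [0, 0, -661/205, 461/41, -1839/205]
R4 ← R4 + (615/227)·R3: [0, 0, 0, -623/227, 756/227]
R5 ← R5 + (661/227)·R3: [0, 0, 0, -801/227, 972/227]
R5 ← R5 − (9/7)·R4: [0, 0, 0, 0, 0]
4 nonzero rows, so the 5 vectors span a space of dimension 4.
Since 4 < 5, the vectors are linearly dependent.

no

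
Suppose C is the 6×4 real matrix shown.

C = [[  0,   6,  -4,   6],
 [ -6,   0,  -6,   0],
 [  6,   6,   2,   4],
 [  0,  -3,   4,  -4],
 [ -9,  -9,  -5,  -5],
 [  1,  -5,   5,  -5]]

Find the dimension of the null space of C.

Row reduce to echelon form.
Swap R1 ↔ R2
R3 ← R3 + R1: [0, 6, -4, 4]
R5 ← R5 − (3/2)·R1: [0, -9, 4, -5]
R6 ← R6 + (1/6)·R1: [0, -5, 4, -5]
R3 ← R3 − R2: [0, 0, 0, -2]
R4 ← R4 + (1/2)·R2: [0, 0, 2, -1]
R5 ← R5 + (3/2)·R2: [0, 0, -2, 4]
R6 ← R6 + (5/6)·R2: [0, 0, 2/3, 0]
Swap R3 ↔ R4
R5 ← R5 + R3: [0, 0, 0, 3]
R6 ← R6 − (1/3)·R3: [0, 0, 0, 1/3]
R5 ← R5 + (3/2)·R4: [0, 0, 0, 0]
R6 ← R6 + (1/6)·R4: [0, 0, 0, 0]
4 nonzero rows, so rank(C) = 4.
C has 4 columns; by rank–nullity, nullity = 4 − 4 = 0.

0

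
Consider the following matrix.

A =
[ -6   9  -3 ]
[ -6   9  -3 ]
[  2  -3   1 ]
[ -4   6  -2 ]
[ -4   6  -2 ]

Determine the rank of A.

Row reduce to echelon form.
R2 ← R2 − R1: [0, 0, 0]
R3 ← R3 + (1/3)·R1: [0, 0, 0]
R4 ← R4 − (2/3)·R1: [0, 0, 0]
R5 ← R5 − (2/3)·R1: [0, 0, 0]
Echelon form has 1 nonzero row, so rank(A) = 1.

1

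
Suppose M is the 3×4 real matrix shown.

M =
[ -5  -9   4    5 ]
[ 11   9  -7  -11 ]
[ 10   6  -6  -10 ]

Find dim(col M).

Row reduce to echelon form.
R2 ← R2 + (11/5)·R1: [0, -54/5, 9/5, 0]
R3 ← R3 + (2)·R1: [0, -12, 2, 0]
R3 ← R3 − (10/9)·R2: [0, 0, 0, 0]
Echelon form has 2 nonzero rows, so rank(M) = 2.
The column space has dimension equal to the rank: 2.

2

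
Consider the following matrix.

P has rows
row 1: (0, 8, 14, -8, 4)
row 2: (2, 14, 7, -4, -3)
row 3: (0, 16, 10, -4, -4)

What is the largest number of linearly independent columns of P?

Row reduce to echelon form.
Swap R1 ↔ R2
R3 ← R3 − (2)·R2: [0, 0, -18, 12, -12]
Echelon form has 3 nonzero rows, so rank(P) = 3.
The rank gives the maximum number of linearly independent columns: 3.

3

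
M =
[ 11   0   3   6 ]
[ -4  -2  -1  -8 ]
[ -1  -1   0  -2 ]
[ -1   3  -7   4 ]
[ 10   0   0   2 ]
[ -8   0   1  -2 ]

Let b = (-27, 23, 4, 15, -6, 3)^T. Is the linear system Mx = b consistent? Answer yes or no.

yes

Row reduce the augmented matrix [M | b].
R2 ← R2 + (4/11)·R1: [0, -2, 1/11, -64/11, 145/11]
R3 ← R3 + (1/11)·R1: [0, -1, 3/11, -16/11, 17/11]
R4 ← R4 + (1/11)·R1: [0, 3, -74/11, 50/11, 138/11]
R5 ← R5 − (10/11)·R1: [0, 0, -30/11, -38/11, 204/11]
R6 ← R6 + (8/11)·R1: [0, 0, 35/11, 26/11, -183/11]
R3 ← R3 − (1/2)·R2: [0, 0, 5/22, 16/11, -111/22]
R4 ← R4 + (3/2)·R2: [0, 0, -145/22, -46/11, 711/22]
R4 ← R4 + (29)·R3: [0, 0, 0, 38, -114]
R5 ← R5 + (12)·R3: [0, 0, 0, 14, -42]
R6 ← R6 − (14)·R3: [0, 0, 0, -18, 54]
R5 ← R5 − (7/19)·R4: [0, 0, 0, 0, 0]
R6 ← R6 + (9/19)·R4: [0, 0, 0, 0, 0]
The echelon form has 4 nonzero rows, and every pivot lies in the first 4 columns, so rank(M) = rank([M|b]) = 4.
The system is consistent.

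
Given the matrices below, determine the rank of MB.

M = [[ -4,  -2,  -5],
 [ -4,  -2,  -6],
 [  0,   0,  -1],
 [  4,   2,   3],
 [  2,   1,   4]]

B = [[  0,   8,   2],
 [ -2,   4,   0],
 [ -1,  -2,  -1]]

2

First compute MB:
[[  9, -30,  -3],
 [ 10, -28,  -2],
 [  1,   2,   1],
 [ -7,  34,   5],
 [ -6,  12,   0]]
Now row reduce the product.
R2 ← R2 − (10/9)·R1: [0, 16/3, 4/3]
R3 ← R3 − (1/9)·R1: [0, 16/3, 4/3]
R4 ← R4 + (7/9)·R1: [0, 32/3, 8/3]
R5 ← R5 + (2/3)·R1: [0, -8, -2]
R3 ← R3 − R2: [0, 0, 0]
R4 ← R4 − (2)·R2: [0, 0, 0]
R5 ← R5 + (3/2)·R2: [0, 0, 0]
2 nonzero rows, so rank(MB) = 2.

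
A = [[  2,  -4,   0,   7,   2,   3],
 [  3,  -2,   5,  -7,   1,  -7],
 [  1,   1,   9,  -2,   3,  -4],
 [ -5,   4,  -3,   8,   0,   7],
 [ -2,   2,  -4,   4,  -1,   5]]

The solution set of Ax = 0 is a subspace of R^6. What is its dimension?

Row reduce to echelon form.
R2 ← R2 − (3/2)·R1: [0, 4, 5, -35/2, -2, -23/2]
R3 ← R3 − (1/2)·R1: [0, 3, 9, -11/2, 2, -11/2]
R4 ← R4 + (5/2)·R1: [0, -6, -3, 51/2, 5, 29/2]
R5 ← R5 + R1: [0, -2, -4, 11, 1, 8]
R3 ← R3 − (3/4)·R2: [0, 0, 21/4, 61/8, 7/2, 25/8]
R4 ← R4 + (3/2)·R2: [0, 0, 9/2, -3/4, 2, -11/4]
R5 ← R5 + (1/2)·R2: [0, 0, -3/2, 9/4, 0, 9/4]
R4 ← R4 − (6/7)·R3: [0, 0, 0, -51/7, -1, -38/7]
R5 ← R5 + (2/7)·R3: [0, 0, 0, 31/7, 1, 22/7]
R5 ← R5 + (31/51)·R4: [0, 0, 0, 0, 20/51, -8/51]
5 nonzero rows, so rank(A) = 5.
A has 6 columns; by rank–nullity, nullity = 6 − 5 = 1.

1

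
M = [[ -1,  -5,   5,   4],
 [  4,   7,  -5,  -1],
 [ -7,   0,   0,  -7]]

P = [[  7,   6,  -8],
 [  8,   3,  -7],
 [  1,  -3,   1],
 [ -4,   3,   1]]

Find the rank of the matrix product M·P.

2

First compute MP:
[[-58, -24,  52],
 [ 83,  57, -87],
 [-21, -63,  49]]
Now row reduce the product.
R2 ← R2 + (83/58)·R1: [0, 657/29, -365/29]
R3 ← R3 − (21/58)·R1: [0, -1575/29, 875/29]
R3 ← R3 + (175/73)·R2: [0, 0, 0]
2 nonzero rows, so rank(MP) = 2.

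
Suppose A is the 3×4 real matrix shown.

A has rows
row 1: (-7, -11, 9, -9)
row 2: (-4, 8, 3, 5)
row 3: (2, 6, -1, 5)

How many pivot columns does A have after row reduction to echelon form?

Row reduce to echelon form.
R2 ← R2 − (4/7)·R1: [0, 100/7, -15/7, 71/7]
R3 ← R3 + (2/7)·R1: [0, 20/7, 11/7, 17/7]
R3 ← R3 − (1/5)·R2: [0, 0, 2, 2/5]
Echelon form has 3 nonzero rows, so rank(A) = 3.
Each nonzero row contributes one pivot column: 3 pivot columns.

3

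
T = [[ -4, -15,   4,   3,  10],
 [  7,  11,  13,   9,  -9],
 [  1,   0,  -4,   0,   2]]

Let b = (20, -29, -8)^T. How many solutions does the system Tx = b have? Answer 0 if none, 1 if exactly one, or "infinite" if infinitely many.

infinite

Row reduce the augmented matrix [T | b].
R2 ← R2 + (7/4)·R1: [0, -61/4, 20, 57/4, 17/2, 6]
R3 ← R3 + (1/4)·R1: [0, -15/4, -3, 3/4, 9/2, -3]
R3 ← R3 − (15/61)·R2: [0, 0, -483/61, -168/61, 147/61, -273/61]
The echelon form has 3 nonzero rows, and every pivot lies in the first 5 columns, so rank(T) = rank([T|b]) = 3.
The system is consistent.
rank = 3 < 5 unknowns, so there are infinitely many solutions.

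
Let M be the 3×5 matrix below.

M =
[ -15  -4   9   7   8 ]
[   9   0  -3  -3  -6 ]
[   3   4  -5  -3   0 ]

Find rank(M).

2

Row reduce to echelon form.
R2 ← R2 + (3/5)·R1: [0, -12/5, 12/5, 6/5, -6/5]
R3 ← R3 + (1/5)·R1: [0, 16/5, -16/5, -8/5, 8/5]
R3 ← R3 + (4/3)·R2: [0, 0, 0, 0, 0]
Echelon form has 2 nonzero rows, so rank(M) = 2.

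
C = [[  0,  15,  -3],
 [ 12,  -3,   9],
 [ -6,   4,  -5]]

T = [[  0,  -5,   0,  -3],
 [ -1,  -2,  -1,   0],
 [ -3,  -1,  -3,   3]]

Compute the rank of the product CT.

First compute CT:
[[ -6, -27,  -6,  -9],
 [-24, -63, -24,  -9],
 [ 11,  27,  11,   3]]
Now row reduce the product.
R2 ← R2 − (4)·R1: [0, 45, 0, 27]
R3 ← R3 + (11/6)·R1: [0, -45/2, 0, -27/2]
R3 ← R3 + (1/2)·R2: [0, 0, 0, 0]
2 nonzero rows, so rank(CT) = 2.

2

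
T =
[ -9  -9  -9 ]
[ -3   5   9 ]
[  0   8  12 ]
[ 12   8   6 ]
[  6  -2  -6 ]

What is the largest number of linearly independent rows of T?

Row reduce to echelon form.
R2 ← R2 − (1/3)·R1: [0, 8, 12]
R4 ← R4 + (4/3)·R1: [0, -4, -6]
R5 ← R5 + (2/3)·R1: [0, -8, -12]
R3 ← R3 − R2: [0, 0, 0]
R4 ← R4 + (1/2)·R2: [0, 0, 0]
R5 ← R5 + R2: [0, 0, 0]
Echelon form has 2 nonzero rows, so rank(T) = 2.
The rank gives the maximum number of linearly independent rows: 2.

2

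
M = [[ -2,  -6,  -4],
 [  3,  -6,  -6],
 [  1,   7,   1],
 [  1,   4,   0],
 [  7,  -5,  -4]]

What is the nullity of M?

0

Row reduce to echelon form.
R2 ← R2 + (3/2)·R1: [0, -15, -12]
R3 ← R3 + (1/2)·R1: [0, 4, -1]
R4 ← R4 + (1/2)·R1: [0, 1, -2]
R5 ← R5 + (7/2)·R1: [0, -26, -18]
R3 ← R3 + (4/15)·R2: [0, 0, -21/5]
R4 ← R4 + (1/15)·R2: [0, 0, -14/5]
R5 ← R5 − (26/15)·R2: [0, 0, 14/5]
R4 ← R4 − (2/3)·R3: [0, 0, 0]
R5 ← R5 + (2/3)·R3: [0, 0, 0]
3 nonzero rows, so rank(M) = 3.
M has 3 columns; by rank–nullity, nullity = 3 − 3 = 0.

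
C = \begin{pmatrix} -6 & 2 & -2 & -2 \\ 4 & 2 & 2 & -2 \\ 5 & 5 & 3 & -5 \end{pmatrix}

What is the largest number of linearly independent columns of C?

2

Row reduce to echelon form.
R2 ← R2 + (2/3)·R1: [0, 10/3, 2/3, -10/3]
R3 ← R3 + (5/6)·R1: [0, 20/3, 4/3, -20/3]
R3 ← R3 − (2)·R2: [0, 0, 0, 0]
Echelon form has 2 nonzero rows, so rank(C) = 2.
The rank gives the maximum number of linearly independent columns: 2.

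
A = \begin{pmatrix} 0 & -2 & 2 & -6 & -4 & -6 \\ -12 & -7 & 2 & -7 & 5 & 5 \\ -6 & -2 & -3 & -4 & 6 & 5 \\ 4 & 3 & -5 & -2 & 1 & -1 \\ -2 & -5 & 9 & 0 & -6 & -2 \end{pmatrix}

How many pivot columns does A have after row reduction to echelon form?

Row reduce to echelon form.
Swap R1 ↔ R2
R3 ← R3 − (1/2)·R1: [0, 3/2, -4, -1/2, 7/2, 5/2]
R4 ← R4 + (1/3)·R1: [0, 2/3, -13/3, -13/3, 8/3, 2/3]
R5 ← R5 − (1/6)·R1: [0, -23/6, 26/3, 7/6, -41/6, -17/6]
R3 ← R3 + (3/4)·R2: [0, 0, -5/2, -5, 1/2, -2]
R4 ← R4 + (1/3)·R2: [0, 0, -11/3, -19/3, 4/3, -4/3]
R5 ← R5 − (23/12)·R2: [0, 0, 29/6, 38/3, 5/6, 26/3]
R4 ← R4 − (22/15)·R3: [0, 0, 0, 1, 3/5, 8/5]
R5 ← R5 + (29/15)·R3: [0, 0, 0, 3, 9/5, 24/5]
R5 ← R5 − (3)·R4: [0, 0, 0, 0, 0, 0]
Echelon form has 4 nonzero rows, so rank(A) = 4.
Each nonzero row contributes one pivot column: 4 pivot columns.

4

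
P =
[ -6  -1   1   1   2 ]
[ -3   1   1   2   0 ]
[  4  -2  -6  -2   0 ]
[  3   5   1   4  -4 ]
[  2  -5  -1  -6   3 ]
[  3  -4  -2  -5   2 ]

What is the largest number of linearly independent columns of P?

Row reduce to echelon form.
R2 ← R2 − (1/2)·R1: [0, 3/2, 1/2, 3/2, -1]
R3 ← R3 + (2/3)·R1: [0, -8/3, -16/3, -4/3, 4/3]
R4 ← R4 + (1/2)·R1: [0, 9/2, 3/2, 9/2, -3]
R5 ← R5 + (1/3)·R1: [0, -16/3, -2/3, -17/3, 11/3]
R6 ← R6 + (1/2)·R1: [0, -9/2, -3/2, -9/2, 3]
R3 ← R3 + (16/9)·R2: [0, 0, -40/9, 4/3, -4/9]
R4 ← R4 − (3)·R2: [0, 0, 0, 0, 0]
R5 ← R5 + (32/9)·R2: [0, 0, 10/9, -1/3, 1/9]
R6 ← R6 + (3)·R2: [0, 0, 0, 0, 0]
R5 ← R5 + (1/4)·R3: [0, 0, 0, 0, 0]
Echelon form has 3 nonzero rows, so rank(P) = 3.
The rank gives the maximum number of linearly independent columns: 3.

3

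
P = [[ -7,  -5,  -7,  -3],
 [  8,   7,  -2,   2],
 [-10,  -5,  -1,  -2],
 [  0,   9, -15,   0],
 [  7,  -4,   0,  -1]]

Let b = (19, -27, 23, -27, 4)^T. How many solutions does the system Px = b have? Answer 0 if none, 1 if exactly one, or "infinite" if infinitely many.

Row reduce the augmented matrix [P | b].
R2 ← R2 + (8/7)·R1: [0, 9/7, -10, -10/7, -37/7]
R3 ← R3 − (10/7)·R1: [0, 15/7, 9, 16/7, -29/7]
R5 ← R5 + R1: [0, -9, -7, -4, 23]
R3 ← R3 − (5/3)·R2: [0, 0, 77/3, 14/3, 14/3]
R4 ← R4 − (7)·R2: [0, 0, 55, 10, 10]
R5 ← R5 + (7)·R2: [0, 0, -77, -14, -14]
R4 ← R4 − (15/7)·R3: [0, 0, 0, 0, 0]
R5 ← R5 + (3)·R3: [0, 0, 0, 0, 0]
The echelon form has 3 nonzero rows, and every pivot lies in the first 4 columns, so rank(P) = rank([P|b]) = 3.
The system is consistent.
rank = 3 < 4 unknowns, so there are infinitely many solutions.

infinite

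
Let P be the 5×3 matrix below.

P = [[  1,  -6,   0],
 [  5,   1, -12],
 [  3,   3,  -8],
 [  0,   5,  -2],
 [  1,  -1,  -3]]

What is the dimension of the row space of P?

Row reduce to echelon form.
R2 ← R2 − (5)·R1: [0, 31, -12]
R3 ← R3 − (3)·R1: [0, 21, -8]
R5 ← R5 − R1: [0, 5, -3]
R3 ← R3 − (21/31)·R2: [0, 0, 4/31]
R4 ← R4 − (5/31)·R2: [0, 0, -2/31]
R5 ← R5 − (5/31)·R2: [0, 0, -33/31]
R4 ← R4 + (1/2)·R3: [0, 0, 0]
R5 ← R5 + (33/4)·R3: [0, 0, 0]
Echelon form has 3 nonzero rows, so rank(P) = 3.
The row space has dimension equal to the rank: 3.

3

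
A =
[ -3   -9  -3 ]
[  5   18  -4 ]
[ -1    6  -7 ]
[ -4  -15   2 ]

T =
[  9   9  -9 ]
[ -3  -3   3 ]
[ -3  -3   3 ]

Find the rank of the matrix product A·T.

First compute AT:
[[  9,   9,  -9],
 [  3,   3,  -3],
 [ -6,  -6,   6],
 [  3,   3,  -3]]
Now row reduce the product.
R2 ← R2 − (1/3)·R1: [0, 0, 0]
R3 ← R3 + (2/3)·R1: [0, 0, 0]
R4 ← R4 − (1/3)·R1: [0, 0, 0]
1 nonzero row, so rank(AT) = 1.

1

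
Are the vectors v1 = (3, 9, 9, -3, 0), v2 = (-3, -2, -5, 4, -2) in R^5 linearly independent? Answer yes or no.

Form the matrix with these vectors as rows and row reduce.
R2 ← R2 + R1: [0, 7, 4, 1, -2]
2 nonzero rows, so the 2 vectors span a space of dimension 2.
Since 2 = 2, the vectors are linearly independent.

yes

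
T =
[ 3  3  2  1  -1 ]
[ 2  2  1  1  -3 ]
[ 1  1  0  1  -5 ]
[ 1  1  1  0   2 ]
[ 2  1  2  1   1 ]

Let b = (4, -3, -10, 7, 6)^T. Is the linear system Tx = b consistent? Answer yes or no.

yes

Row reduce the augmented matrix [T | b].
R2 ← R2 − (2/3)·R1: [0, 0, -1/3, 1/3, -7/3, -17/3]
R3 ← R3 − (1/3)·R1: [0, 0, -2/3, 2/3, -14/3, -34/3]
R4 ← R4 − (1/3)·R1: [0, 0, 1/3, -1/3, 7/3, 17/3]
R5 ← R5 − (2/3)·R1: [0, -1, 2/3, 1/3, 5/3, 10/3]
Swap R2 ↔ R5
R4 ← R4 + (1/2)·R3: [0, 0, 0, 0, 0, 0]
R5 ← R5 − (1/2)·R3: [0, 0, 0, 0, 0, 0]
The echelon form has 3 nonzero rows, and every pivot lies in the first 5 columns, so rank(T) = rank([T|b]) = 3.
The system is consistent.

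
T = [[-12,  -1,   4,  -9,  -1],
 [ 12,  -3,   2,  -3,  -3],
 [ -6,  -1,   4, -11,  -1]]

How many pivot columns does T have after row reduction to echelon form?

Row reduce to echelon form.
R2 ← R2 + R1: [0, -4, 6, -12, -4]
R3 ← R3 − (1/2)·R1: [0, -1/2, 2, -13/2, -1/2]
R3 ← R3 − (1/8)·R2: [0, 0, 5/4, -5, 0]
Echelon form has 3 nonzero rows, so rank(T) = 3.
Each nonzero row contributes one pivot column: 3 pivot columns.

3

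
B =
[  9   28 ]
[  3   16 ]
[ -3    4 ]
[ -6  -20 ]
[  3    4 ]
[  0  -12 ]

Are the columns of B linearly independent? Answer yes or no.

yes

Row reduce B to echelon form.
R2 ← R2 − (1/3)·R1: [0, 20/3]
R3 ← R3 + (1/3)·R1: [0, 40/3]
R4 ← R4 + (2/3)·R1: [0, -4/3]
R5 ← R5 − (1/3)·R1: [0, -16/3]
R3 ← R3 − (2)·R2: [0, 0]
R4 ← R4 + (1/5)·R2: [0, 0]
R5 ← R5 + (4/5)·R2: [0, 0]
R6 ← R6 + (9/5)·R2: [0, 0]
2 pivots among 2 columns.
Every column is a pivot column, so the columns are linearly independent.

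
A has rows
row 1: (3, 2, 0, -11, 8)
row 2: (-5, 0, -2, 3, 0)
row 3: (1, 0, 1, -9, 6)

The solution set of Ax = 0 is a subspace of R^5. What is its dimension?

2

Row reduce to echelon form.
R2 ← R2 + (5/3)·R1: [0, 10/3, -2, -46/3, 40/3]
R3 ← R3 − (1/3)·R1: [0, -2/3, 1, -16/3, 10/3]
R3 ← R3 + (1/5)·R2: [0, 0, 3/5, -42/5, 6]
3 nonzero rows, so rank(A) = 3.
A has 5 columns; by rank–nullity, nullity = 5 − 3 = 2.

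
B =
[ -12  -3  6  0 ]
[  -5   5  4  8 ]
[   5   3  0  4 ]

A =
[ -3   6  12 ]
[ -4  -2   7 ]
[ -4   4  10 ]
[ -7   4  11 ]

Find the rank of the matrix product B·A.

3

First compute BA:
[[ 24, -42, -105],
 [-77,   8, 103],
 [-55,  40, 125]]
Now row reduce the product.
R2 ← R2 + (77/24)·R1: [0, -507/4, -1871/8]
R3 ← R3 + (55/24)·R1: [0, -225/4, -925/8]
R3 ← R3 − (75/169)·R2: [0, 0, -2000/169]
3 nonzero rows, so rank(BA) = 3.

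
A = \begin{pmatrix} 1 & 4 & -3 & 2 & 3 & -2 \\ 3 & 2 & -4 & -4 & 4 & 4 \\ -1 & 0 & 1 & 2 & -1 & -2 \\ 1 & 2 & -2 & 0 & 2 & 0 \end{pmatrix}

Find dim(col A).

2

Row reduce to echelon form.
R2 ← R2 − (3)·R1: [0, -10, 5, -10, -5, 10]
R3 ← R3 + R1: [0, 4, -2, 4, 2, -4]
R4 ← R4 − R1: [0, -2, 1, -2, -1, 2]
R3 ← R3 + (2/5)·R2: [0, 0, 0, 0, 0, 0]
R4 ← R4 − (1/5)·R2: [0, 0, 0, 0, 0, 0]
Echelon form has 2 nonzero rows, so rank(A) = 2.
The column space has dimension equal to the rank: 2.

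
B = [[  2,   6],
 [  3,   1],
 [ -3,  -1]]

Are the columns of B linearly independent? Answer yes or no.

yes

Row reduce B to echelon form.
R2 ← R2 − (3/2)·R1: [0, -8]
R3 ← R3 + (3/2)·R1: [0, 8]
R3 ← R3 + R2: [0, 0]
2 pivots among 2 columns.
Every column is a pivot column, so the columns are linearly independent.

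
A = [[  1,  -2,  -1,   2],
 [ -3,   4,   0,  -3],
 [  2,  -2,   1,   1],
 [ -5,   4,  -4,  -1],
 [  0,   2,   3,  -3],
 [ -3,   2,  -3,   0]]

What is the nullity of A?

Row reduce to echelon form.
R2 ← R2 + (3)·R1: [0, -2, -3, 3]
R3 ← R3 − (2)·R1: [0, 2, 3, -3]
R4 ← R4 + (5)·R1: [0, -6, -9, 9]
R6 ← R6 + (3)·R1: [0, -4, -6, 6]
R3 ← R3 + R2: [0, 0, 0, 0]
R4 ← R4 − (3)·R2: [0, 0, 0, 0]
R5 ← R5 + R2: [0, 0, 0, 0]
R6 ← R6 − (2)·R2: [0, 0, 0, 0]
2 nonzero rows, so rank(A) = 2.
A has 4 columns; by rank–nullity, nullity = 4 − 2 = 2.

2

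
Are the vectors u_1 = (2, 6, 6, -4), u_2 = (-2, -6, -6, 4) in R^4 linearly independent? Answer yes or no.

Form the matrix with these vectors as rows and row reduce.
R2 ← R2 + R1: [0, 0, 0, 0]
1 nonzero row, so the 2 vectors span a space of dimension 1.
Since 1 < 2, the vectors are linearly dependent.

no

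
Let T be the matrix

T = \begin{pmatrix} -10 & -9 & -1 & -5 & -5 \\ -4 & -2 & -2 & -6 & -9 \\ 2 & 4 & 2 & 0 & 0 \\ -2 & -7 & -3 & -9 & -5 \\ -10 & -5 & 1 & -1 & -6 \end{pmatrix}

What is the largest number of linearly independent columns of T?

Row reduce to echelon form.
R2 ← R2 − (2/5)·R1: [0, 8/5, -8/5, -4, -7]
R3 ← R3 + (1/5)·R1: [0, 11/5, 9/5, -1, -1]
R4 ← R4 − (1/5)·R1: [0, -26/5, -14/5, -8, -4]
R5 ← R5 − R1: [0, 4, 2, 4, -1]
R3 ← R3 − (11/8)·R2: [0, 0, 4, 9/2, 69/8]
R4 ← R4 + (13/4)·R2: [0, 0, -8, -21, -107/4]
R5 ← R5 − (5/2)·R2: [0, 0, 6, 14, 33/2]
R4 ← R4 + (2)·R3: [0, 0, 0, -12, -19/2]
R5 ← R5 − (3/2)·R3: [0, 0, 0, 29/4, 57/16]
R5 ← R5 + (29/48)·R4: [0, 0, 0, 0, -209/96]
Echelon form has 5 nonzero rows, so rank(T) = 5.
The rank gives the maximum number of linearly independent columns: 5.

5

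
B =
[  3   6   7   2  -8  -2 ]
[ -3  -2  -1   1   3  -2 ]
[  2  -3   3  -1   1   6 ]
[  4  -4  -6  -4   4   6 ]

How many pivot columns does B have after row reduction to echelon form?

4

Row reduce to echelon form.
R2 ← R2 + R1: [0, 4, 6, 3, -5, -4]
R3 ← R3 − (2/3)·R1: [0, -7, -5/3, -7/3, 19/3, 22/3]
R4 ← R4 − (4/3)·R1: [0, -12, -46/3, -20/3, 44/3, 26/3]
R3 ← R3 + (7/4)·R2: [0, 0, 53/6, 35/12, -29/12, 1/3]
R4 ← R4 + (3)·R2: [0, 0, 8/3, 7/3, -1/3, -10/3]
R4 ← R4 − (16/53)·R3: [0, 0, 0, 77/53, 21/53, -182/53]
Echelon form has 4 nonzero rows, so rank(B) = 4.
Each nonzero row contributes one pivot column: 4 pivot columns.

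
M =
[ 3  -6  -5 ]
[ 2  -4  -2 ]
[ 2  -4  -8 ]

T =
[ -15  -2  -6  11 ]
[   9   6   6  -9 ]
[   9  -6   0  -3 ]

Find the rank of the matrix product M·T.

2

First compute MT:
[[-144, -12, -54, 102],
 [-84, -16, -36,  64],
 [-138,  20, -36,  82]]
Now row reduce the product.
R2 ← R2 − (7/12)·R1: [0, -9, -9/2, 9/2]
R3 ← R3 − (23/24)·R1: [0, 63/2, 63/4, -63/4]
R3 ← R3 + (7/2)·R2: [0, 0, 0, 0]
2 nonzero rows, so rank(MT) = 2.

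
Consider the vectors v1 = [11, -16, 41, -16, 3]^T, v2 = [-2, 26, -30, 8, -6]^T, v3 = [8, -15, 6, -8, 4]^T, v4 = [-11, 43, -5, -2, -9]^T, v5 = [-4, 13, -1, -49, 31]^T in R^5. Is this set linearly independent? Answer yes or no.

yes

Form the matrix with these vectors as rows and row reduce.
R2 ← R2 + (2/11)·R1: [0, 254/11, -248/11, 56/11, -60/11]
R3 ← R3 − (8/11)·R1: [0, -37/11, -262/11, 40/11, 20/11]
R4 ← R4 + R1: [0, 27, 36, -18, -6]
R5 ← R5 + (4/11)·R1: [0, 79/11, 153/11, -603/11, 353/11]
R3 ← R3 + (37/254)·R2: [0, 0, -3442/127, 556/127, 130/127]
R4 ← R4 − (297/254)·R2: [0, 0, 7920/127, -3042/127, 48/127]
R5 ← R5 − (79/254)·R2: [0, 0, 2657/127, -7163/127, 4291/127]
R4 ← R4 + (3960/1721)·R3: [0, 0, 0, -23886/1721, 4704/1721]
R5 ← R5 + (2657/3442)·R3: [0, 0, 0, -91251/1721, 59508/1721]
R5 ← R5 − (10139/2654)·R4: [0, 0, 0, 0, 32028/1327]
5 nonzero rows, so the 5 vectors span a space of dimension 5.
Since 5 = 5, the vectors are linearly independent.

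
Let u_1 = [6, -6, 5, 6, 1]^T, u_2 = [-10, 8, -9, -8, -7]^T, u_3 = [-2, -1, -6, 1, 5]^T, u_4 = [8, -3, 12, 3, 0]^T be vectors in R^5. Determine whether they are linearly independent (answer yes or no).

no

Form the matrix with these vectors as rows and row reduce.
R2 ← R2 + (5/3)·R1: [0, -2, -2/3, 2, -16/3]
R3 ← R3 + (1/3)·R1: [0, -3, -13/3, 3, 16/3]
R4 ← R4 − (4/3)·R1: [0, 5, 16/3, -5, -4/3]
R3 ← R3 − (3/2)·R2: [0, 0, -10/3, 0, 40/3]
R4 ← R4 + (5/2)·R2: [0, 0, 11/3, 0, -44/3]
R4 ← R4 + (11/10)·R3: [0, 0, 0, 0, 0]
3 nonzero rows, so the 4 vectors span a space of dimension 3.
Since 3 < 4, the vectors are linearly dependent.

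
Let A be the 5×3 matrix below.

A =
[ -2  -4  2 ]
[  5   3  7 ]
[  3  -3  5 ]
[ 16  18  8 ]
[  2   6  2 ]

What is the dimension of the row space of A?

3

Row reduce to echelon form.
R2 ← R2 + (5/2)·R1: [0, -7, 12]
R3 ← R3 + (3/2)·R1: [0, -9, 8]
R4 ← R4 + (8)·R1: [0, -14, 24]
R5 ← R5 + R1: [0, 2, 4]
R3 ← R3 − (9/7)·R2: [0, 0, -52/7]
R4 ← R4 − (2)·R2: [0, 0, 0]
R5 ← R5 + (2/7)·R2: [0, 0, 52/7]
R5 ← R5 + R3: [0, 0, 0]
Echelon form has 3 nonzero rows, so rank(A) = 3.
The row space has dimension equal to the rank: 3.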